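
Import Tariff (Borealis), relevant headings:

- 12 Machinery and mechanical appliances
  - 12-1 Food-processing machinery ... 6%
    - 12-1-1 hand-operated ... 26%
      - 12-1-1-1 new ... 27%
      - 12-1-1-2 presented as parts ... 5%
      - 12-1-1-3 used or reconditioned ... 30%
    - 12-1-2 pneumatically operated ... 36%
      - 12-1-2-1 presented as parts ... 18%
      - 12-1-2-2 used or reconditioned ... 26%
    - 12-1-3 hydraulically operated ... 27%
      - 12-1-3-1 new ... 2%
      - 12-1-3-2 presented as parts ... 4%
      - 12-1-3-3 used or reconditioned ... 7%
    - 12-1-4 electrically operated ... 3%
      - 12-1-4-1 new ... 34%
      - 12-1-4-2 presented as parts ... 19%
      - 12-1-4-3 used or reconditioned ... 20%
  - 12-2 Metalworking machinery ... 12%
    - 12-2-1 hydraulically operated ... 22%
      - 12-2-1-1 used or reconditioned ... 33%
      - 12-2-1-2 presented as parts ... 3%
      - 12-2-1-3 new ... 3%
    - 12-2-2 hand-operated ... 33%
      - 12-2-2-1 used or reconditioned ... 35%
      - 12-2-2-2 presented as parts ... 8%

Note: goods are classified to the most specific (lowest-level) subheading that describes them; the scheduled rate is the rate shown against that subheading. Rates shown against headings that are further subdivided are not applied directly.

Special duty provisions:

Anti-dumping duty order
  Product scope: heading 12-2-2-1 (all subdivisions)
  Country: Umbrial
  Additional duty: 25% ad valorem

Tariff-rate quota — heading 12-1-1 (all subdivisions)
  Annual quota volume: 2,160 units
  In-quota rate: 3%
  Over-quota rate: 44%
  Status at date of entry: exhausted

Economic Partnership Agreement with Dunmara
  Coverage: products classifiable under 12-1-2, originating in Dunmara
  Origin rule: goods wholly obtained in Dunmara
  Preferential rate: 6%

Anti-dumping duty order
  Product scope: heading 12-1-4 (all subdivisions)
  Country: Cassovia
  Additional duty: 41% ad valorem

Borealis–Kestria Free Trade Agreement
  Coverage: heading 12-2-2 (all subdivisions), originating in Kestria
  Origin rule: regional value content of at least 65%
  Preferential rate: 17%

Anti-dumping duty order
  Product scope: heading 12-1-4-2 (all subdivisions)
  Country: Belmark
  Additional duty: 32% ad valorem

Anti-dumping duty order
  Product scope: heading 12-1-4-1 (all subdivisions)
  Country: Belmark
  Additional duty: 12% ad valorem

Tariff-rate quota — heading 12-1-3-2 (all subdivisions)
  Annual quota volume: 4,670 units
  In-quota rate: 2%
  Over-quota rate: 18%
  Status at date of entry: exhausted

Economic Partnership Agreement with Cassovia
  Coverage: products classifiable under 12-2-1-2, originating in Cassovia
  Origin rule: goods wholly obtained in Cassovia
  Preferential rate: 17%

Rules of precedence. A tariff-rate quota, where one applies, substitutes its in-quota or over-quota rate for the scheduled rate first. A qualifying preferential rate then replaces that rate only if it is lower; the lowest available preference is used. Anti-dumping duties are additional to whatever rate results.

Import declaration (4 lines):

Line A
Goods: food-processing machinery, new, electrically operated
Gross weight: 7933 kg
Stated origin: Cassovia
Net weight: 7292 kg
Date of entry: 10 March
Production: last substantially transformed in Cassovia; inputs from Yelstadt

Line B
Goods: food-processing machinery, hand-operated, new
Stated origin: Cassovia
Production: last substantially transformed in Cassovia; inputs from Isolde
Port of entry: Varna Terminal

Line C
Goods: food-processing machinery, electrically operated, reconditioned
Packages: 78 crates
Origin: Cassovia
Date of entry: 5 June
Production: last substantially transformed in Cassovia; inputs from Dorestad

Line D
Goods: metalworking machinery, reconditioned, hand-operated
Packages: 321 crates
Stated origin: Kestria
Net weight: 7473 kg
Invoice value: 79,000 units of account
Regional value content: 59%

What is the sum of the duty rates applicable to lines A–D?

Line A: food-processing → 12-1; electrically operated → 12-1-4; new → 12-1-4-1. Scheduled 34%. Cassovia agreement on 12-2-1-2: 12-1-4-1 not covered; anti-dumping (Cassovia, 12-1-4): +41%; total 34% + 41% = 75%. → 75%.
Line B: food-processing → 12-1; hand-operated → 12-1-1; new → 12-1-1-1. Scheduled 27%. quota on 12-1-1 exhausted → over-quota 44%; Cassovia agreement on 12-2-1-2: 12-1-1-1 not covered. → 44%.
Line C: food-processing → 12-1; electrically operated → 12-1-4; reconditioned → 12-1-4-3. Scheduled 20%. Cassovia agreement on 12-2-1-2: 12-1-4-3 not covered; anti-dumping (Cassovia, 12-1-4): +41%; total 20% + 41% = 61%. → 61%.
Line D: metalworking → 12-2; hand-operated → 12-2-2; reconditioned → 12-2-2-1. Scheduled 35%. Kestria agreement on 12-2-2: RVC < 65%. → 35%.
Sum: 75% + 44% + 61% + 35% = 215%.

215%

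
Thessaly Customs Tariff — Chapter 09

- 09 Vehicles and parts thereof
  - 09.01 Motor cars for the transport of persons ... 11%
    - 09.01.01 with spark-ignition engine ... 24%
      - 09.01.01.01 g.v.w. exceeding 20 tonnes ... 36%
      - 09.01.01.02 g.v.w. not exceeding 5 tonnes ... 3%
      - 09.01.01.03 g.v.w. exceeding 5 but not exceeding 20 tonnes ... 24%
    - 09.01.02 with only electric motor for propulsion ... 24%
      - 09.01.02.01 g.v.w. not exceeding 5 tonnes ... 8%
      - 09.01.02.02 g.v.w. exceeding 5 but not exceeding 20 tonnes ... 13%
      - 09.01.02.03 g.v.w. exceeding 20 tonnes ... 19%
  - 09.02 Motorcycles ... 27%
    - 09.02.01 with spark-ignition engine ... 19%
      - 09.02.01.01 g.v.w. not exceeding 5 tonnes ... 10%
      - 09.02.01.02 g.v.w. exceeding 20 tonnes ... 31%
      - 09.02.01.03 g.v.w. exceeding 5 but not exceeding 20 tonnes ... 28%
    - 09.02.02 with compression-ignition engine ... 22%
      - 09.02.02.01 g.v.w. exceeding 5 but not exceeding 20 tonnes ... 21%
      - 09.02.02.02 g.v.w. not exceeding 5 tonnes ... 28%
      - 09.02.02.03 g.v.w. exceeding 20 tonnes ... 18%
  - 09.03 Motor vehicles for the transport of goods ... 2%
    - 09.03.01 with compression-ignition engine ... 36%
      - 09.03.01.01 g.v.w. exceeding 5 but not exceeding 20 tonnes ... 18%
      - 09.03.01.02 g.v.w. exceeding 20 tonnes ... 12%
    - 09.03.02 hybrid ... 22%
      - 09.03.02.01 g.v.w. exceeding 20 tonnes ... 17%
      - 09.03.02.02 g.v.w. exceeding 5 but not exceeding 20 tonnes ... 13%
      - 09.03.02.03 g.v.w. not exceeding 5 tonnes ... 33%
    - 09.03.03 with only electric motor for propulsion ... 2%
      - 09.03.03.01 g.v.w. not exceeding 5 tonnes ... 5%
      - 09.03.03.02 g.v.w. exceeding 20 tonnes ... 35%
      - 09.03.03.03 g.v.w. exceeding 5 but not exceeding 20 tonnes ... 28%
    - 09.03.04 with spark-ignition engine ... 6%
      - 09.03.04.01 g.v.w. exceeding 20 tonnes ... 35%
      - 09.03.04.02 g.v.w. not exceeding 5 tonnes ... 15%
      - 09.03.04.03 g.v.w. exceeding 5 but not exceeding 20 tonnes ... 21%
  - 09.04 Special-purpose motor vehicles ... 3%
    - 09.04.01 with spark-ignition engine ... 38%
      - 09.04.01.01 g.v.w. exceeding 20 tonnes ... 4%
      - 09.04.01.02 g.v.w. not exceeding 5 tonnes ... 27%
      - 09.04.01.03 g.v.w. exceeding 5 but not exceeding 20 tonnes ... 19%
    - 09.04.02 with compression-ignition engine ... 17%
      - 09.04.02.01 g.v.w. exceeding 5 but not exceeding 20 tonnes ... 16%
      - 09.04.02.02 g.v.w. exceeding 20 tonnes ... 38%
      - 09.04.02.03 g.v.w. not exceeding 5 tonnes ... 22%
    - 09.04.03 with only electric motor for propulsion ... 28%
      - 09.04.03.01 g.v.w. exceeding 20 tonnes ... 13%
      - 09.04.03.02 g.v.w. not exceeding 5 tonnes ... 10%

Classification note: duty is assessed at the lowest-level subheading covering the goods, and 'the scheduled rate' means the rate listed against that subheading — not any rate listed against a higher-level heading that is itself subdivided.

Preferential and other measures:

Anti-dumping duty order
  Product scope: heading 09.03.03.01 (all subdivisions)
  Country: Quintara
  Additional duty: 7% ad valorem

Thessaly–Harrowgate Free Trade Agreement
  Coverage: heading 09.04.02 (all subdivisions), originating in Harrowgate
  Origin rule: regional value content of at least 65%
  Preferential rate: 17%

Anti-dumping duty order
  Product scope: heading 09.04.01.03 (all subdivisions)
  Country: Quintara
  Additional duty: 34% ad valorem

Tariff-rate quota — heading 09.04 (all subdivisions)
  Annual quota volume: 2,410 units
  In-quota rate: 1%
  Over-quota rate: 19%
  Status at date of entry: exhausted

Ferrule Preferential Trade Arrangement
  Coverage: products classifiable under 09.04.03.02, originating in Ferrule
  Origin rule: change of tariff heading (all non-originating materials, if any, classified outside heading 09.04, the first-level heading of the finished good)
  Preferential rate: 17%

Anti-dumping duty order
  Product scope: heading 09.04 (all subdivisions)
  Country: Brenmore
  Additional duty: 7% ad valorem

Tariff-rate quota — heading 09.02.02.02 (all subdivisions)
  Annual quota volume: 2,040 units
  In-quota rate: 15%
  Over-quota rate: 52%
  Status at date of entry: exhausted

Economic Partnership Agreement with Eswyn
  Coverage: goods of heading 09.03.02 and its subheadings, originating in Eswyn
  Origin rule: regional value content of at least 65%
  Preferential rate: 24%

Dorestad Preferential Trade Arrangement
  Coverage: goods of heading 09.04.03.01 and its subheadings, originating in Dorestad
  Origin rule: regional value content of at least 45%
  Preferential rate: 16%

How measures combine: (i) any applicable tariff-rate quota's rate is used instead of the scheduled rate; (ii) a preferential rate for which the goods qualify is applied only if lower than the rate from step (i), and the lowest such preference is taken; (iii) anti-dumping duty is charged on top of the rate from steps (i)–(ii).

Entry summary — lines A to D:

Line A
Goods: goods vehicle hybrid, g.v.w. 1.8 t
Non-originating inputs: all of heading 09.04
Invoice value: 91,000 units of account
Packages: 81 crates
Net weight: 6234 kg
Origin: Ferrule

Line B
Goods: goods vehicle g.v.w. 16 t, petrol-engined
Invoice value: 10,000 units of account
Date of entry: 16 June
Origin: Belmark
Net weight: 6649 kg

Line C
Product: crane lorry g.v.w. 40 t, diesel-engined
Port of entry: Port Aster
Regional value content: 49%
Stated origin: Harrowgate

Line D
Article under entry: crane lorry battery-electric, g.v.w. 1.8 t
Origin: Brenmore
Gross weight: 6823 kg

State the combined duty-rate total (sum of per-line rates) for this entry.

Line A: goods vehicle → 09.03; hybrid → 09.03.02; g.v.w. 1.8 t → 09.03.02.03. Scheduled 33%. Ferrule agreement on 09.04.03.02: 09.03.02.03 not covered. → 33%.
Line B: goods vehicle → 09.03; petrol-engined → 09.03.04; g.v.w. 16 t → 09.03.04.03. Scheduled 21%. No special measure applies. → 21%.
Line C: crane lorry → 09.04; diesel-engined → 09.04.02; g.v.w. 40 t → 09.04.02.02. Scheduled 38%. quota on 09.04 exhausted → over-quota 19%; Harrowgate agreement on 09.04.02: RVC < 65%. → 19%.
Line D: crane lorry → 09.04; battery-electric → 09.04.03; g.v.w. 1.8 t → 09.04.03.02. Scheduled 10%. quota on 09.04 exhausted → over-quota 19%; anti-dumping (Brenmore, 09.04): +7%; total 19% + 7% = 26%. → 26%.
Sum: 33% + 21% + 19% + 26% = 99%.

99%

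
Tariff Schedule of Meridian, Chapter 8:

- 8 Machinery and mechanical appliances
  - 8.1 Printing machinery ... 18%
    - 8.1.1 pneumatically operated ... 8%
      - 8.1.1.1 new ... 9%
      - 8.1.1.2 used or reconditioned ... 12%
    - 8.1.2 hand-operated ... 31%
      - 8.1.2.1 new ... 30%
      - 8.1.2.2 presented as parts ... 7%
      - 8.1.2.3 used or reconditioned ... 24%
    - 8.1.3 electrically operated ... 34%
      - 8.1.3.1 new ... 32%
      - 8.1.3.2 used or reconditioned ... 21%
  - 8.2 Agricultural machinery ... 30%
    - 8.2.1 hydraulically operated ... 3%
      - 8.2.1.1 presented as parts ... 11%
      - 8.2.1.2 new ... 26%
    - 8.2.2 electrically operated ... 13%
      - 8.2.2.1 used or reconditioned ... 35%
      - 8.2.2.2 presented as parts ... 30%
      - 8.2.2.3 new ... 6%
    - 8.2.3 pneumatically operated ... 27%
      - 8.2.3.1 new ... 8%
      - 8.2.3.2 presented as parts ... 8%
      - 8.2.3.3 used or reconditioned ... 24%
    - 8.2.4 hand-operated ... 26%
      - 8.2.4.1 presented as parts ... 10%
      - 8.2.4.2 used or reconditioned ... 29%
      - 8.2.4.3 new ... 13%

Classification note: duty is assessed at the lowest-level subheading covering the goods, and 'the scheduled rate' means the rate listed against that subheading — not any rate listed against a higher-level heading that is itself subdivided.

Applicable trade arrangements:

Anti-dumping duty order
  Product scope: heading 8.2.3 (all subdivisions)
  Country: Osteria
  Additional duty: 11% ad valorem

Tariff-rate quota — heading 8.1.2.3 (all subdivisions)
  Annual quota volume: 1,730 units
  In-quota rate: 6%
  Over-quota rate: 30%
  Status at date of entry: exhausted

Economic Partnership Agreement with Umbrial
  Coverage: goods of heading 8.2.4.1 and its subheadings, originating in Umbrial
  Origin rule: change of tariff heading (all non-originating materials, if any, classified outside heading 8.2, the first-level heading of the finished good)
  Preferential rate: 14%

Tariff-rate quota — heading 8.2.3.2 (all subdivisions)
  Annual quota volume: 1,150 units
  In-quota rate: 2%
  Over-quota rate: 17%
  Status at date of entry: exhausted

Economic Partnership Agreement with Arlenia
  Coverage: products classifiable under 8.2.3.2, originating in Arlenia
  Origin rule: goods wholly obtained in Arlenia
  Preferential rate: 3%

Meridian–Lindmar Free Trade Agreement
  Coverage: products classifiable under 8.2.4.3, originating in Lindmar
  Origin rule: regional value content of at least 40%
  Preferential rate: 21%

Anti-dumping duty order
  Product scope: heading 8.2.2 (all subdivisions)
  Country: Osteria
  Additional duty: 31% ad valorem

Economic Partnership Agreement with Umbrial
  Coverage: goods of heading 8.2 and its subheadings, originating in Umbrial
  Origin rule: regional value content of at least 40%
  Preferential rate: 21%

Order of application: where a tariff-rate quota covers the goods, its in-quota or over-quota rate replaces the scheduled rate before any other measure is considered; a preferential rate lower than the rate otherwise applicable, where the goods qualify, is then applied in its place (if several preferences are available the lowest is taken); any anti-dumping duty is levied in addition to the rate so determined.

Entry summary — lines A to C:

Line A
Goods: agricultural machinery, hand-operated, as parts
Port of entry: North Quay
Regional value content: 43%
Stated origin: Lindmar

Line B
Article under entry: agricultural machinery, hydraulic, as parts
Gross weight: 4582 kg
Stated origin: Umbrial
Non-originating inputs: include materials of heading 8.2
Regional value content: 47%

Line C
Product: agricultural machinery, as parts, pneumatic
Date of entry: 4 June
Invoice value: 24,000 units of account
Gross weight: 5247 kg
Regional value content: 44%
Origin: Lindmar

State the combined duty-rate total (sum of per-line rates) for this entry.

Line A: agricultural → 8.2; hand-operated → 8.2.4; as parts → 8.2.4.1. Scheduled 10%. Lindmar agreement on 8.2.4.3: 8.2.4.1 not covered. → 10%.
Line B: agricultural → 8.2; hydraulic → 8.2.1; as parts → 8.2.1.1. Scheduled 11%. Umbrial agreement on 8.2.4.1: 8.2.1.1 not covered; Umbrial agreement on 8.2: RVC ≥ 40% → 21% available; preference 21% not lower than 11% → no reduction. → 11%.
Line C: agricultural → 8.2; pneumatic → 8.2.3; as parts → 8.2.3.2. Scheduled 8%. quota on 8.2.3.2 exhausted → over-quota 17%; Lindmar agreement on 8.2.4.3: 8.2.3.2 not covered. → 17%.
Sum: 10% + 11% + 17% = 38%.

38%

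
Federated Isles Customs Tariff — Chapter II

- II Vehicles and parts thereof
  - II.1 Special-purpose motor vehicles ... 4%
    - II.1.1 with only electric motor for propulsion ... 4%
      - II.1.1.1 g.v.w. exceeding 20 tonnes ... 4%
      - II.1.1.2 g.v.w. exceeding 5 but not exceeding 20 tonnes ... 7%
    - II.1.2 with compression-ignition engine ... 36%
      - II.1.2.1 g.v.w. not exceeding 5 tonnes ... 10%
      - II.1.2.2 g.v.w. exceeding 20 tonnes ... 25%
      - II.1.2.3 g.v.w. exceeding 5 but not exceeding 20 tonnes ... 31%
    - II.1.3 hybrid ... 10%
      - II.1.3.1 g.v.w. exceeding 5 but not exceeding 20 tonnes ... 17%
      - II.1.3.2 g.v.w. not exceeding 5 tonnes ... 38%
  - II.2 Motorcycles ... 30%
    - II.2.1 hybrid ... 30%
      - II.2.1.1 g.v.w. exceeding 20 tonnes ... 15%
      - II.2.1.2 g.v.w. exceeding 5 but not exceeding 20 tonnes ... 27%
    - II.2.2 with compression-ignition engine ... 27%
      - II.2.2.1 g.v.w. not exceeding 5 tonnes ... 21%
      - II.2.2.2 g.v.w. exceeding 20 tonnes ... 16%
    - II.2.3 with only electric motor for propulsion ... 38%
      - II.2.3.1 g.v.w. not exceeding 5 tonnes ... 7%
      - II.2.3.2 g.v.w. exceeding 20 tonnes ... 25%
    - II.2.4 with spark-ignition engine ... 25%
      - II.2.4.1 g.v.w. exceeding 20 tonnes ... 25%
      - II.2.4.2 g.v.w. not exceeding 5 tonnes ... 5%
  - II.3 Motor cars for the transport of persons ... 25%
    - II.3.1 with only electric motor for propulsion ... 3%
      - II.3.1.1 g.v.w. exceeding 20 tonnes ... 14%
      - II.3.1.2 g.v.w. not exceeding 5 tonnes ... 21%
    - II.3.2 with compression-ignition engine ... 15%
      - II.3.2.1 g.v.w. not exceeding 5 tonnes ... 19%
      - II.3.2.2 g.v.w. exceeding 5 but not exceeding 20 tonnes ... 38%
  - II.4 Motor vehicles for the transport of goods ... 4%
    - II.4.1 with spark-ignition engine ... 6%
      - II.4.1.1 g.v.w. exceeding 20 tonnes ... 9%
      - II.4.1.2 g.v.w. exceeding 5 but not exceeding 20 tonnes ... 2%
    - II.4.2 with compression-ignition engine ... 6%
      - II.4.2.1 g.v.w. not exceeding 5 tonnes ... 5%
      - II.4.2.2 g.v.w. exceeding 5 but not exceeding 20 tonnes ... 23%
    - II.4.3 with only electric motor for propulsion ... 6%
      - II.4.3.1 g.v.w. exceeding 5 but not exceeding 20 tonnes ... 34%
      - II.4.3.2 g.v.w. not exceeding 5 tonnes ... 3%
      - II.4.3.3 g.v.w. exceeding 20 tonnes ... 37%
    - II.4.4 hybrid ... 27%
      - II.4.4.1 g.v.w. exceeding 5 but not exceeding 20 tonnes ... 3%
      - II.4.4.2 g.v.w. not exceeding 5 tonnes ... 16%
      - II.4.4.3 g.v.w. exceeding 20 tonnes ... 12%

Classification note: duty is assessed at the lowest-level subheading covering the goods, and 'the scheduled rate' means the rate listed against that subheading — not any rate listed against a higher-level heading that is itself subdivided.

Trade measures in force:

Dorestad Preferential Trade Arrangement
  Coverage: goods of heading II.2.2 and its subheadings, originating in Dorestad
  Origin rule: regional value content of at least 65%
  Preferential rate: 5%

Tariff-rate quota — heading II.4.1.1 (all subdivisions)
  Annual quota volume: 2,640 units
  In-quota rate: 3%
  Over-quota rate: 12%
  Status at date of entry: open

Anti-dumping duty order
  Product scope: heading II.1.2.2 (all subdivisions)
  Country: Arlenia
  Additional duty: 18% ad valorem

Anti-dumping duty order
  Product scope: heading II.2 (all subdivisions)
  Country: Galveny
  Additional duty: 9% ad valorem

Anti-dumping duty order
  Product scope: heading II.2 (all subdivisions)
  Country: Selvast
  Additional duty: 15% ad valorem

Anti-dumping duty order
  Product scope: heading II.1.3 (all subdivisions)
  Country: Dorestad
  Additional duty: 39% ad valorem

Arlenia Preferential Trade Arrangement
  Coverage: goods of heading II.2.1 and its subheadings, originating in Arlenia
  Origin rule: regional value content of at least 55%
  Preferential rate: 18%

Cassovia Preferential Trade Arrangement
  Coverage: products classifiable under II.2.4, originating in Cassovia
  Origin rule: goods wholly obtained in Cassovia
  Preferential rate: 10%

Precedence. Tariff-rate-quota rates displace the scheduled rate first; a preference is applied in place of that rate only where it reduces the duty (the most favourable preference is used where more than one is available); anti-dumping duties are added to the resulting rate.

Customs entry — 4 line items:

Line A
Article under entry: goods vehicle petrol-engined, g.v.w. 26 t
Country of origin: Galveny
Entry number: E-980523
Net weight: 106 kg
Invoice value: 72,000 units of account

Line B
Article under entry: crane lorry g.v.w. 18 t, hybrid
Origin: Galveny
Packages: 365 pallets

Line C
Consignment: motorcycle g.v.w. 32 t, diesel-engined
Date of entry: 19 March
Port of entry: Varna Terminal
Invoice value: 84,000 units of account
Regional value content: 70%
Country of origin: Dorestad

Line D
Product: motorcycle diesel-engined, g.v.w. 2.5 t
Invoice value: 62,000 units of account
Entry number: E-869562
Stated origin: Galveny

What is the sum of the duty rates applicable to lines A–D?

Line A: goods vehicle → II.4; petrol-engined → II.4.1; g.v.w. 26 t → II.4.1.1. Scheduled 9%. quota on II.4.1.1 open → in-quota 3%. → 3%.
Line B: crane lorry → II.1; hybrid → II.1.3; g.v.w. 18 t → II.1.3.1. Scheduled 17%. No special measure applies. → 17%.
Line C: motorcycle → II.2; diesel-engined → II.2.2; g.v.w. 32 t → II.2.2.2. Scheduled 16%. Dorestad agreement on II.2.2: RVC ≥ 65% → 5% available; preferential 5%. → 5%.
Line D: motorcycle → II.2; diesel-engined → II.2.2; g.v.w. 2.5 t → II.2.2.1. Scheduled 21%. anti-dumping (Galveny, II.2): +9%; total 21% + 9% = 30%. → 30%.
Sum: 3% + 17% + 5% + 30% = 55%.

55%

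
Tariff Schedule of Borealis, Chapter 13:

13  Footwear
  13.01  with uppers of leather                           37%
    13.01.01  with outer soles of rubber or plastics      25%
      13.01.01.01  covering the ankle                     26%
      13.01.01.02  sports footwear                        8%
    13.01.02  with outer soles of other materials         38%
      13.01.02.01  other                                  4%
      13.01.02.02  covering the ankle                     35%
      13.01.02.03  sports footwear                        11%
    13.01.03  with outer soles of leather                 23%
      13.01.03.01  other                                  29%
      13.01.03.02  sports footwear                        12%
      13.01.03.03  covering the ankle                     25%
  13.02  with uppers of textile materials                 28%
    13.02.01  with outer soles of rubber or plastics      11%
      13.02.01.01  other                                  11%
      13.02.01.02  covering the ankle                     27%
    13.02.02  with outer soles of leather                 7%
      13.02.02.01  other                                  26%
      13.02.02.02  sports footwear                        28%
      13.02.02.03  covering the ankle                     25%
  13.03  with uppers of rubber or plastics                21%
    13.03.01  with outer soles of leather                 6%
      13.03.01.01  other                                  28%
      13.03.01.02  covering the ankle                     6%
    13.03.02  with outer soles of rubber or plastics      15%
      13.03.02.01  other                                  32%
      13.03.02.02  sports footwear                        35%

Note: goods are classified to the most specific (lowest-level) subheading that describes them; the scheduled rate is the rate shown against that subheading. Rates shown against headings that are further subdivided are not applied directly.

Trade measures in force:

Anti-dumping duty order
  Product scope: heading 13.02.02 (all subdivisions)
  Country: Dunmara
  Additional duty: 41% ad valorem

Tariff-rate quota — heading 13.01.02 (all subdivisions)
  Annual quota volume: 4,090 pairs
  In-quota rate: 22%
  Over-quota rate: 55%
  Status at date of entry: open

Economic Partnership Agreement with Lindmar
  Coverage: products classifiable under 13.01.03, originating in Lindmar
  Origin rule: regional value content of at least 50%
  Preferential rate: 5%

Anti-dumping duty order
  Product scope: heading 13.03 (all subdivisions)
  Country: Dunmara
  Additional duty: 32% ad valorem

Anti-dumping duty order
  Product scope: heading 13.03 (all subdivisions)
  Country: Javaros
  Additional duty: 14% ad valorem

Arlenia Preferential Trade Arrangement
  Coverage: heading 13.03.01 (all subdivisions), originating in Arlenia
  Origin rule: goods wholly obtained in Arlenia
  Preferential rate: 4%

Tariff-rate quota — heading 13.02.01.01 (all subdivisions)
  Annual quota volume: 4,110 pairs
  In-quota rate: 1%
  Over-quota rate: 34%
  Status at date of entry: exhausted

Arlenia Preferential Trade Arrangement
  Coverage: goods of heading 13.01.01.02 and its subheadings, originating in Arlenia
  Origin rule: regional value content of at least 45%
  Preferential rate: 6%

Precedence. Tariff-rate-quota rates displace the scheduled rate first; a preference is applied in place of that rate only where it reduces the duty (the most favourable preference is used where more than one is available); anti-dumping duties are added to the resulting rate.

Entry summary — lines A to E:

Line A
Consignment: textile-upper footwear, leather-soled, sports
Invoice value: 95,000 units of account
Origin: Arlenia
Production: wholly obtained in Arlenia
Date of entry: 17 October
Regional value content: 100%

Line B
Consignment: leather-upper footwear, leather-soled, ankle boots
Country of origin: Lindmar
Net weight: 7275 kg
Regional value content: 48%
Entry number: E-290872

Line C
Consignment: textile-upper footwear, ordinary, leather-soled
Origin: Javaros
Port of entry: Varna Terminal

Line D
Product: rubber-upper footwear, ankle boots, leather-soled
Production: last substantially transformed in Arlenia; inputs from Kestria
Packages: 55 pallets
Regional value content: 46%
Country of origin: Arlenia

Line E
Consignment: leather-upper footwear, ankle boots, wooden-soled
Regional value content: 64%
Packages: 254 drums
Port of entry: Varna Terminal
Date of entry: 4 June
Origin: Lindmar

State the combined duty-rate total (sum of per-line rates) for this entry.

107%

Line A: textile-upper → 13.02; leather-soled → 13.02.02; sports → 13.02.02.02. Scheduled 28%. Arlenia agreement on 13.03.01: 13.02.02.02 not covered; Arlenia agreement on 13.01.01.02: 13.02.02.02 not covered. → 28%.
Line B: leather-upper → 13.01; leather-soled → 13.01.03; ankle boots → 13.01.03.03. Scheduled 25%. Lindmar agreement on 13.01.03: RVC < 50%. → 25%.
Line C: textile-upper → 13.02; leather-soled → 13.02.02; ordinary → 13.02.02.01. Scheduled 26%. No special measure applies. → 26%.
Line D: rubber-upper → 13.03; leather-soled → 13.03.01; ankle boots → 13.03.01.02. Scheduled 6%. Arlenia agreement on 13.03.01: not wholly obtained; Arlenia agreement on 13.01.01.02: 13.03.01.02 not covered. → 6%.
Line E: leather-upper → 13.01; wooden-soled → 13.01.02; ankle boots → 13.01.02.02. Scheduled 35%. quota on 13.01.02 open → in-quota 22%; Lindmar agreement on 13.01.03: 13.01.02.02 not covered. → 22%.
Sum: 28% + 25% + 26% + 6% + 22% = 107%.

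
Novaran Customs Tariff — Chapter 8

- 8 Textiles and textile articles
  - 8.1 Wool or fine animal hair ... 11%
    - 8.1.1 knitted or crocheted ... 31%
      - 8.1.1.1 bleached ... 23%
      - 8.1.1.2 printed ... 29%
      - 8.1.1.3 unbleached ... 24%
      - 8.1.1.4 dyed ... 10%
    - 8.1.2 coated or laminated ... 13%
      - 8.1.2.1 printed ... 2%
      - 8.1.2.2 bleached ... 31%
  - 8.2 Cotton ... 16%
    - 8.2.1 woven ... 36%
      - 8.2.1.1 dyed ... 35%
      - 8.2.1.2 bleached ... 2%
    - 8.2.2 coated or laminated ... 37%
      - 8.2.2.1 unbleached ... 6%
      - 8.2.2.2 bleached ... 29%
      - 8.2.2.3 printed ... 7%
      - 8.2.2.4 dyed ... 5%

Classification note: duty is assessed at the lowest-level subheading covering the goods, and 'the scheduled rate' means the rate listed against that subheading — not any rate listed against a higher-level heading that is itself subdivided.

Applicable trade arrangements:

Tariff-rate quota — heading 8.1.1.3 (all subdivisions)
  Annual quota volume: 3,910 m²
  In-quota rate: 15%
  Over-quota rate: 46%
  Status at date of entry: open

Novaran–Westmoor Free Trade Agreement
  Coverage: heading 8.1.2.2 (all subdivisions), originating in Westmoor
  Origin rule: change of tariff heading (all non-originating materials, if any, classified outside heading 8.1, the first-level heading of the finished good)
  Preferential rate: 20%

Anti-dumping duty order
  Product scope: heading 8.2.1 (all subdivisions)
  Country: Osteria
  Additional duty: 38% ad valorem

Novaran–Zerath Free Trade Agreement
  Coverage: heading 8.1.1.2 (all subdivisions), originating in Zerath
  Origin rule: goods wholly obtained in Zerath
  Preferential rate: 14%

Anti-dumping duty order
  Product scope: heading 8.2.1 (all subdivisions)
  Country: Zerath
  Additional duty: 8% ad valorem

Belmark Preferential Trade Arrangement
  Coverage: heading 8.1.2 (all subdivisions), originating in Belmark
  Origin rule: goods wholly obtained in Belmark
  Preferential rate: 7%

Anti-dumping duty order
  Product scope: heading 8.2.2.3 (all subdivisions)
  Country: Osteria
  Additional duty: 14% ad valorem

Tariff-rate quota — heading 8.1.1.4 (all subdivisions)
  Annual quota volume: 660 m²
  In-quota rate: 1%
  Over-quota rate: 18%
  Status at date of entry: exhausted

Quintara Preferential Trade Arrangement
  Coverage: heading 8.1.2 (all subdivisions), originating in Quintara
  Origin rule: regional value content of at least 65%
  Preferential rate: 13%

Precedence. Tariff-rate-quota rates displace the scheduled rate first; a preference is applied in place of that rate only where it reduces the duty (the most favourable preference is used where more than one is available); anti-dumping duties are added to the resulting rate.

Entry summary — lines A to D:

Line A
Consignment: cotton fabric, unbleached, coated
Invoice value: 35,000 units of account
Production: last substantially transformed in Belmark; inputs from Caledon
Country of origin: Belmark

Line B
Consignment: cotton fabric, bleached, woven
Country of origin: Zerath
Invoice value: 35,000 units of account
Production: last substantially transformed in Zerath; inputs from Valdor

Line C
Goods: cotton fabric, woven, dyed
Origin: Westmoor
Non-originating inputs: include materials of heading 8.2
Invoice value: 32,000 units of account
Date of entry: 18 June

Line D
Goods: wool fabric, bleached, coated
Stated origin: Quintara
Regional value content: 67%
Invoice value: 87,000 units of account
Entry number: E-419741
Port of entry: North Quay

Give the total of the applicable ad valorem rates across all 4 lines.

Line A: cotton → 8.2; coated → 8.2.2; unbleached → 8.2.2.1. Scheduled 6%. Belmark agreement on 8.1.2: 8.2.2.1 not covered. → 6%.
Line B: cotton → 8.2; woven → 8.2.1; bleached → 8.2.1.2. Scheduled 2%. Zerath agreement on 8.1.1.2: 8.2.1.2 not covered; anti-dumping (Zerath, 8.2.1): +8%; total 2% + 8% = 10%. → 10%.
Line C: cotton → 8.2; woven → 8.2.1; dyed → 8.2.1.1. Scheduled 35%. Westmoor agreement on 8.1.2.2: 8.2.1.1 not covered. → 35%.
Line D: wool → 8.1; coated → 8.1.2; bleached → 8.1.2.2. Scheduled 31%. Quintara agreement on 8.1.2: RVC ≥ 65% → 13% available; preferential 13%. → 13%.
Sum: 6% + 10% + 35% + 13% = 64%.

64%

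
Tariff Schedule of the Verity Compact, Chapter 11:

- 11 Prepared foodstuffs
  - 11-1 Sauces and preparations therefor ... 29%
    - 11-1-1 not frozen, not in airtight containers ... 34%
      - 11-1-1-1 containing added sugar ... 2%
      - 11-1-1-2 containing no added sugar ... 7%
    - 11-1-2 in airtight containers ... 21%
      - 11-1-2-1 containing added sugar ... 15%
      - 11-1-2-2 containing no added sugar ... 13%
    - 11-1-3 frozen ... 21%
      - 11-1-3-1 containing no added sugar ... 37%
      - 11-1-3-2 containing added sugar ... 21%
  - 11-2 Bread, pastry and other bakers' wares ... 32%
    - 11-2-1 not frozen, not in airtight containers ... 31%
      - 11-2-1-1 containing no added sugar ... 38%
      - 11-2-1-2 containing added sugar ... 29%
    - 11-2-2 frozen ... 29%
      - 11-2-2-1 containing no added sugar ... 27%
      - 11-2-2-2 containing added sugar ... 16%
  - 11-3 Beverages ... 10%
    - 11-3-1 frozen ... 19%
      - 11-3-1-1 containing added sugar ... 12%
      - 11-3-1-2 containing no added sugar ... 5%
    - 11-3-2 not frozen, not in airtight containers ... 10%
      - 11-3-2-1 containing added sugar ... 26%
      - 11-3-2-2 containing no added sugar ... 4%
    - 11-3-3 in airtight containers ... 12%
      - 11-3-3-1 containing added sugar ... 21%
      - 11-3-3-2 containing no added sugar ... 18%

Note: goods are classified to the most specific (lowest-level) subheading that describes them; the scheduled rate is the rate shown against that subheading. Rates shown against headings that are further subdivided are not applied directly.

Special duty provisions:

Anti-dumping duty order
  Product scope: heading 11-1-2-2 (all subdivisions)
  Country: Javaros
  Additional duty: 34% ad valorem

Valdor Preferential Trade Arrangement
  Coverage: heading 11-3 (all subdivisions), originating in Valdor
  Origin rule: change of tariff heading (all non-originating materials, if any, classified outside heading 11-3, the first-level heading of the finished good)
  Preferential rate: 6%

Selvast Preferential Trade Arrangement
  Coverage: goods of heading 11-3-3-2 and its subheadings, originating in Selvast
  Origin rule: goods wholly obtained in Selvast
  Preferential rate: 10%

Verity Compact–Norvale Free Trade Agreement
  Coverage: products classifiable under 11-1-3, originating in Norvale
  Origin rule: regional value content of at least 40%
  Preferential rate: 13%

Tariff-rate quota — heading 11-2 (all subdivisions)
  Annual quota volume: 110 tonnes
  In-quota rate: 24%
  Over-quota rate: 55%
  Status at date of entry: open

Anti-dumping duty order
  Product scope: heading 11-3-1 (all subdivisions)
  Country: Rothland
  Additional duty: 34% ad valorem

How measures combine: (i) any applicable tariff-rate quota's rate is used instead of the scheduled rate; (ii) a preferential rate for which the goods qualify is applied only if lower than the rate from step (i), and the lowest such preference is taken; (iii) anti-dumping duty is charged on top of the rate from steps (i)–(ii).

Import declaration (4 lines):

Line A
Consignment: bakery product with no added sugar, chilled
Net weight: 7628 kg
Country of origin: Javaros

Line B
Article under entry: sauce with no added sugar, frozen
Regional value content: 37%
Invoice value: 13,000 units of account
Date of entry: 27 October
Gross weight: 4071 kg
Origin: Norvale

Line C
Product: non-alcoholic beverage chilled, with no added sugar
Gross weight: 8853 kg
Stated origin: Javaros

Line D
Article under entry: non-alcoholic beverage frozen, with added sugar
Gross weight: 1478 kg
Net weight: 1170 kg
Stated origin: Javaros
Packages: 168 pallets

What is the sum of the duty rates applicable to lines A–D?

77%

Line A: bakery product → 11-2; chilled → 11-2-1; with no added sugar → 11-2-1-1. Scheduled 38%. quota on 11-2 open → in-quota 24%. → 24%.
Line B: sauce → 11-1; frozen → 11-1-3; with no added sugar → 11-1-3-1. Scheduled 37%. Norvale agreement on 11-1-3: RVC < 40%. → 37%.
Line C: non-alcoholic beverage → 11-3; chilled → 11-3-2; with no added sugar → 11-3-2-2. Scheduled 4%. No special measure applies. → 4%.
Line D: non-alcoholic beverage → 11-3; frozen → 11-3-1; with added sugar → 11-3-1-1. Scheduled 12%. No special measure applies. → 12%.
Sum: 24% + 37% + 4% + 12% = 77%.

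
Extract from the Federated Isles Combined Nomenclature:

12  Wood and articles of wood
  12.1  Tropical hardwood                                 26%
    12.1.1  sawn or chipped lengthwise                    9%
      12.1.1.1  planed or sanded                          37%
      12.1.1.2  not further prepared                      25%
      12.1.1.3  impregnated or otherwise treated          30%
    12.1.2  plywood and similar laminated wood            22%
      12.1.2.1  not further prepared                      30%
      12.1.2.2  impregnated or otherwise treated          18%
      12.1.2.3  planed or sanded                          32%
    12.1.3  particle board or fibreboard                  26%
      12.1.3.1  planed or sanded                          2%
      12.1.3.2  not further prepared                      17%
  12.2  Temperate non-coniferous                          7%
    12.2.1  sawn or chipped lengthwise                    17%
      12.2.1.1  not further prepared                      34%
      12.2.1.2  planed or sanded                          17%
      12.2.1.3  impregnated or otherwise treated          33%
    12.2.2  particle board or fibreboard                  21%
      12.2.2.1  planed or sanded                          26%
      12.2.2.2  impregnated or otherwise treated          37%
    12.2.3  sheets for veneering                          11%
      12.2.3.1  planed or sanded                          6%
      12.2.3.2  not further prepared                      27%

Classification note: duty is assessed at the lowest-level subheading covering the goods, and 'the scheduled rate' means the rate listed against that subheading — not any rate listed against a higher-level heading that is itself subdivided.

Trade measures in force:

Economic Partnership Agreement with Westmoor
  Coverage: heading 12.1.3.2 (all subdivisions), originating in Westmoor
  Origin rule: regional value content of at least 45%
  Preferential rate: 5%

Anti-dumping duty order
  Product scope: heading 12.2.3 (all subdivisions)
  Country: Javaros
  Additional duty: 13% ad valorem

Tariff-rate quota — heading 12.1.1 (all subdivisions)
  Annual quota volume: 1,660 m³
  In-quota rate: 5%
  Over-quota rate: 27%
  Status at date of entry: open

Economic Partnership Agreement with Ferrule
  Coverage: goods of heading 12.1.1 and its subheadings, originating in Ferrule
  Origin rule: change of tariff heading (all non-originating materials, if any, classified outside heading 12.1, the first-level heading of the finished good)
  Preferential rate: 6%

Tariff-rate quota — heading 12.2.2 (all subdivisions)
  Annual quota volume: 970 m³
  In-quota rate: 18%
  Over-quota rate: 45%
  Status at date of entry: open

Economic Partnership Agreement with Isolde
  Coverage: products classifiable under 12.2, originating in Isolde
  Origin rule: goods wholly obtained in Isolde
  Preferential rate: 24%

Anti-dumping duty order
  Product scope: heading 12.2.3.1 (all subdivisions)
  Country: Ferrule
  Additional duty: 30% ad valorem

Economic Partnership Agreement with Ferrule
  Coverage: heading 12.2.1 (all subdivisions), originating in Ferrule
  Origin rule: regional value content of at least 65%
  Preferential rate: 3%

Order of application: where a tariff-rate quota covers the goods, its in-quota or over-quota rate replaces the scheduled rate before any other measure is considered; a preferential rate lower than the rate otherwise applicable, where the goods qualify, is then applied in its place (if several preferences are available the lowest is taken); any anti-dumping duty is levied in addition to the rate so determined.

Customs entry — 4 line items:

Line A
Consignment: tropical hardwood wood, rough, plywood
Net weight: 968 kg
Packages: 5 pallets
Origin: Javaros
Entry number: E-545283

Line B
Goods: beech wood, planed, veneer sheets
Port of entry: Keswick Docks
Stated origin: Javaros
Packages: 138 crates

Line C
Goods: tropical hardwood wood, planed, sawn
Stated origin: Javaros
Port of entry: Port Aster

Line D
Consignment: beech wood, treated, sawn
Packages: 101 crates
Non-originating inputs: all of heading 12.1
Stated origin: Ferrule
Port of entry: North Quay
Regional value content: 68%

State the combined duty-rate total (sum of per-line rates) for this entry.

57%

Line A: tropical hardwood → 12.1; plywood → 12.1.2; rough → 12.1.2.1. Scheduled 30%. No special measure applies. → 30%.
Line B: beech → 12.2; veneer sheets → 12.2.3; planed → 12.2.3.1. Scheduled 6%. anti-dumping (Javaros, 12.2.3): +13%; total 6% + 13% = 19%. → 19%.
Line C: tropical hardwood → 12.1; sawn → 12.1.1; planed → 12.1.1.1. Scheduled 37%. quota on 12.1.1 open → in-quota 5%. → 5%.
Line D: beech → 12.2; sawn → 12.2.1; treated → 12.2.1.3. Scheduled 33%. Ferrule agreement on 12.1.1: 12.2.1.3 not covered; Ferrule agreement on 12.2.1: RVC ≥ 65% → 3% available; preferential 3%. → 3%.
Sum: 30% + 19% + 5% + 3% = 57%.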